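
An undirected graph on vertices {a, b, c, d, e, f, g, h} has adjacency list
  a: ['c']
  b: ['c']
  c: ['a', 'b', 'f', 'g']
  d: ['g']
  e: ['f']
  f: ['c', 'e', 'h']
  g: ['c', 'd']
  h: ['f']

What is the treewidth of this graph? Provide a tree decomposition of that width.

Treewidth 1.
Bags: B1 = {c, g}  B2 = {b, c}  B3 = {c, f}  B4 = {f, h}  B5 = {e, f}  B6 = {a, c}  B7 = {d, g}
Tree: B1–B2, B2–B3, B3–B4, B4–B5, B2–B6, B1–B7

The largest bag has 2 vertices, giving width 1; this decomposition certifies tw(G) ≤ 1. Since G has at least one edge (e.g. g–c), it is not an edgeless graph, so tw(G) ≥ 1. Therefore the treewidth is 1.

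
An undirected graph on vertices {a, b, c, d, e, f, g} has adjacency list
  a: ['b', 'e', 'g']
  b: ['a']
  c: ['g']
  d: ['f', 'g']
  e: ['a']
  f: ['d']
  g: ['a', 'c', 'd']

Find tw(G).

1

A width-1 tree decomposition is:
Bags: B1 = {a, g}  B2 = {a, b}  B3 = {d, g}  B4 = {c, g}  B5 = {d, f}  B6 = {a, e}
Tree: B1–B2, B1–B3, B1–B4, B3–B5, B1–B6
Each bag holds 2 vertices, so the decomposition has width 1, which upper-bounds the treewidth. G has an edge, so its treewidth is at least 1. Therefore the treewidth is 1.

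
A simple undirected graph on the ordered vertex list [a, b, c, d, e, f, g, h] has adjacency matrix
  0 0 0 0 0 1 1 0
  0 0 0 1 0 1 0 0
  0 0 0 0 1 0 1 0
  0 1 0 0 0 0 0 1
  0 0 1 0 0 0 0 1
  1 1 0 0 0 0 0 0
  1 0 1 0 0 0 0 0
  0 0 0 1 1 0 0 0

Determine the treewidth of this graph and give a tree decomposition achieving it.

The largest bag has 3 vertices, giving width 2; this decomposition certifies tw(G) ≤ 2. The edges h–e–c–g–a–f–b–d–h form a cycle, so G is not a tree and its treewidth is at least 2. Hence tw(G) = 2 exactly.

Treewidth 2.
One optimal decomposition is:
Bags: B1 = {c, e, h}  B2 = {c, g, h}  B3 = {a, g, h}  B4 = {a, f, h}  B5 = {b, f, h}  B6 = {b, d, h}
Tree: B1–B2, B2–B3, B3–B4, B4–B5, B5–B6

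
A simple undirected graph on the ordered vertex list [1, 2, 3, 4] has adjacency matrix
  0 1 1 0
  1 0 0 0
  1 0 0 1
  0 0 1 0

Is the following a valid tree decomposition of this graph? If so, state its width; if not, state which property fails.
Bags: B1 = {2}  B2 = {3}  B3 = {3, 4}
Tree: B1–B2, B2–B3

A tree decomposition must satisfy three properties: every vertex lies in some bag; for every edge, both endpoints lie together in some bag; and for every vertex, the bags containing it form a connected subtree. Here vertex 1 appears in no bag, so the decomposition is invalid.

No — vertex 1 appears in no bag.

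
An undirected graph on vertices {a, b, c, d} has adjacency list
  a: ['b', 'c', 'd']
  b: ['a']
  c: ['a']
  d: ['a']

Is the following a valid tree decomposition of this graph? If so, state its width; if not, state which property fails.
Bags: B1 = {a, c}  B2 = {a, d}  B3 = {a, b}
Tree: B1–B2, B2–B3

Yes; width 1.

Checking the three conditions: (i) the bags cover all of {a, b, c, d}; (ii) for each edge, some bag contains both endpoints; (iii) the bags containing any fixed vertex form a subtree. All hold, so the decomposition is valid with width 2 − 1 = 1.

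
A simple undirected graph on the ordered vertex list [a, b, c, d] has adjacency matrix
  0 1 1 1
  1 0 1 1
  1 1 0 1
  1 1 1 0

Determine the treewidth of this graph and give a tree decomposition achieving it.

Treewidth 3.
One such decomposition:
Bags: B1 = {a, b, c, d}
Tree: (single bag)

With just one bag of size 4, the width is 4 − 1 = 3, so tw(G) ≤ 3. Conversely, {a, b, c, d} is a clique of size 4, and the vertices of any clique must share a bag in every tree decomposition; so some bag has ≥ 4 vertices and tw(G) ≥ 3. Hence tw(G) = 3 exactly.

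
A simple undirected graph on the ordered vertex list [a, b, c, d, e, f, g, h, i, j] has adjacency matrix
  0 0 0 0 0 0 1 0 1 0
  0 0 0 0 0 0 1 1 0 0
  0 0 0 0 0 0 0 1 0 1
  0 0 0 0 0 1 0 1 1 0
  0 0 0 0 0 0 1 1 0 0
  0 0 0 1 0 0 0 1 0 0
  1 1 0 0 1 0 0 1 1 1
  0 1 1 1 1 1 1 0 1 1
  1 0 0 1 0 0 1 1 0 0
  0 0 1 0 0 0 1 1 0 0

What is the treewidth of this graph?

A width-2 tree decomposition is:
Bags: B1 = {g, h, j}  B2 = {g, h, i}  B3 = {d, h, i}  B4 = {c, h, j}  B5 = {e, g, h}  B6 = {d, f, h}  B7 = {a, g, i}  B8 = {b, g, h}
Tree: B1–B2, B2–B3, B1–B4, B2–B5, B3–B6, B2–B7, B1–B8
The largest bag has 3 vertices, giving width 2; this decomposition certifies tw(G) ≤ 2. On the other hand G contains the 3-clique {d, f, h}. A clique must lie in a single bag of any decomposition, so no decomposition can have width below 2. Therefore the treewidth is 2.

2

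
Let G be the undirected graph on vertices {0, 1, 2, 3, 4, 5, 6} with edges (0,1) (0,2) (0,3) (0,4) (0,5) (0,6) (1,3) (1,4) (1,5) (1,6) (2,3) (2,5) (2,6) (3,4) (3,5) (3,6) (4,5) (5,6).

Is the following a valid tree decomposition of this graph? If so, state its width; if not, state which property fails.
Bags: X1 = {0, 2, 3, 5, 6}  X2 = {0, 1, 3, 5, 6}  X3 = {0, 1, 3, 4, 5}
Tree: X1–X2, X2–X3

Every vertex of G appears in some bag (union = {0, 1, 2, 3, 4, 5, 6}); every edge is covered by a bag; and for each vertex v the set of bags containing v is connected in the bag tree. The decomposition is therefore valid. The largest bag has 5 vertices, so the width is 4.

Yes; width 4.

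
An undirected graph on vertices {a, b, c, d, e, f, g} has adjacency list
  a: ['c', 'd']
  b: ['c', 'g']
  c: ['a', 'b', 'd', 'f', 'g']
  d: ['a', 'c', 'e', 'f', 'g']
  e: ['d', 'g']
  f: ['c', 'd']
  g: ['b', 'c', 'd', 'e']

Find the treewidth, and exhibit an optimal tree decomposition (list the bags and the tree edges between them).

Treewidth 2.
One such decomposition:
Bags: B1 = {d, e, g}  B2 = {c, d, g}  B3 = {c, d, f}  B4 = {a, c, d}  B5 = {b, c, g}
Tree: B1–B2, B2–B3, B3–B4, B2–B5

The largest bag has 3 vertices, giving width 2; this decomposition certifies tw(G) ≤ 2. On the other hand G contains the 3-clique {d, e, g}. A clique must lie in a single bag of any decomposition, so no decomposition can have width below 2. Therefore the treewidth is 2.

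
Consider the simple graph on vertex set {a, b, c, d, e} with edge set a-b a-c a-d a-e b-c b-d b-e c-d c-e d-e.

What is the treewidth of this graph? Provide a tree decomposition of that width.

Treewidth 4.
Bags: B1 = {a, b, c, d, e}
Tree: (single bag)

With just one bag of size 5, the width is 5 − 1 = 4, so tw(G) ≤ 4. On the other hand G contains the 5-clique {a, b, c, d, e}. A clique must lie in a single bag of any decomposition, so no decomposition can have width below 4. The upper and lower bounds meet at 4, so that is the treewidth.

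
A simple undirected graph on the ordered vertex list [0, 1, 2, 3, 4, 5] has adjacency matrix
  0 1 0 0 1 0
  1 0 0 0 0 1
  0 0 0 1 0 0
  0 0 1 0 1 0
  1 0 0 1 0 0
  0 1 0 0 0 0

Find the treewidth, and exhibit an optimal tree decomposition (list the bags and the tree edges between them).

Treewidth 1.
Bags: B1 = {2, 3}  B2 = {3, 4}  B3 = {0, 4}  B4 = {0, 1}  B5 = {1, 5}
Tree: B1–B2, B2–B3, B3–B4, B4–B5

The largest bag has 2 vertices, giving width 1; this decomposition certifies tw(G) ≤ 1. Since G has at least one edge (e.g. 2–3), it is not an edgeless graph, so tw(G) ≥ 1. Combining the bounds, tw(G) = 1.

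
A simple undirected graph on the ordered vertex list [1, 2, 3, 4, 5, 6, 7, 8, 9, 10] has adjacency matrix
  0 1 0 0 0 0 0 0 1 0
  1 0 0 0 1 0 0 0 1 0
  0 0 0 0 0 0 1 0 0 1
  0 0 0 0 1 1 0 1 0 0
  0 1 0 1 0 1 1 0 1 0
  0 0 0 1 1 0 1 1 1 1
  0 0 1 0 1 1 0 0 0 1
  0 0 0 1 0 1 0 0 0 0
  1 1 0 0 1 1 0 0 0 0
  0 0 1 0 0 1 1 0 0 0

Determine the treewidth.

A width-2 tree decomposition is:
Bags: B1 = {5, 6, 7}  B2 = {5, 6, 9}  B3 = {4, 5, 6}  B4 = {6, 7, 10}  B5 = {3, 7, 10}  B6 = {4, 6, 8}  B7 = {2, 5, 9}  B8 = {1, 2, 9}
Tree: B1–B2, B1–B3, B1–B4, B4–B5, B3–B6, B2–B7, B7–B8
The largest bag has 3 vertices, giving width 2; this decomposition certifies tw(G) ≤ 2. For the lower bound, the 3 vertices {1, 2, 9} are pairwise adjacent, and any tree decomposition puts a clique entirely inside one bag — forcing width ≥ 2. The upper and lower bounds meet at 2, so that is the treewidth.

2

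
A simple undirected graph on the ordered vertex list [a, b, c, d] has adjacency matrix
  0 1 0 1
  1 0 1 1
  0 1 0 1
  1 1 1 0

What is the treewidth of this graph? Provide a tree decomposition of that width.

Treewidth 2.
One optimal decomposition is:
Bags: B1 = {a, b, d}  B2 = {b, c, d}
Tree: B1–B2

Each bag holds 3 vertices, so the decomposition has width 2, which upper-bounds the treewidth. Conversely, {b, c, d} is a clique of size 3, and the vertices of any clique must share a bag in every tree decomposition; so some bag has ≥ 3 vertices and tw(G) ≥ 2. The upper and lower bounds meet at 2, so that is the treewidth.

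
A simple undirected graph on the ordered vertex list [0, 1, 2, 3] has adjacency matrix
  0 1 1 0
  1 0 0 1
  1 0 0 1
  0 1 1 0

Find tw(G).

2

A width-2 tree decomposition is:
Bags: B1 = {0, 2, 3}  B2 = {0, 1, 3}
Tree: B1–B2
Each bag holds 3 vertices, so the decomposition has width 2, which upper-bounds the treewidth. Since 3–2–0–1–3 is a cycle in G, G is not acyclic. Forests are exactly the graphs of treewidth ≤ 1, so tw(G) ≥ 2. Combining the bounds, tw(G) = 2.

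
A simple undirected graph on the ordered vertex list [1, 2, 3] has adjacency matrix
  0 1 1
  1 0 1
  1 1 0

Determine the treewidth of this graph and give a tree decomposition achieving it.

With just one bag of size 3, the width is 3 − 1 = 2, so tw(G) ≤ 2. Conversely, {1, 2, 3} is a clique of size 3, and the vertices of any clique must share a bag in every tree decomposition; so some bag has ≥ 3 vertices and tw(G) ≥ 2. Combining the bounds, tw(G) = 2.

Treewidth 2.
One such decomposition:
Bags: B1 = {1, 2, 3}
Tree: (single bag)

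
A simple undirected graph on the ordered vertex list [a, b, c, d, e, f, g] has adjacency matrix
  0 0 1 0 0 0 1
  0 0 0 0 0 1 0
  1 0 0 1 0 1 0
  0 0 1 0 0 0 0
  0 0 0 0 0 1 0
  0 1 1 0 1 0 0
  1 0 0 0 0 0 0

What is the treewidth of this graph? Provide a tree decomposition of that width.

Every bag has size at most 2, so the width is 2 − 1 = 1 and tw(G) ≤ 1. G has an edge, so its treewidth is at least 1. Therefore the treewidth is 1.

Treewidth 1.
One optimal decomposition is:
Bags: B1 = {c, d}  B2 = {c, f}  B3 = {a, c}  B4 = {a, g}  B5 = {e, f}  B6 = {b, f}
Tree: B1–B2, B1–B3, B3–B4, B2–B5, B5–B6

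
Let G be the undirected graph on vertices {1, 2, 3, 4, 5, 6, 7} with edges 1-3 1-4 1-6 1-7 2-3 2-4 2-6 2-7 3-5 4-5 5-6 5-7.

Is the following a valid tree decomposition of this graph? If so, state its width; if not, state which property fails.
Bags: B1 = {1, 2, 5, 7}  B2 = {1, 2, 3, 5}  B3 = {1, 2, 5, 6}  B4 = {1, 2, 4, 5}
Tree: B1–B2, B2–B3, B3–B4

Yes; width 3.

Checking the three conditions: (i) the bags cover all of {1, 2, 3, 4, 5, 6, 7}; (ii) for each edge, some bag contains both endpoints; (iii) the bags containing any fixed vertex form a subtree. All hold, so the decomposition is valid with width 4 − 1 = 3.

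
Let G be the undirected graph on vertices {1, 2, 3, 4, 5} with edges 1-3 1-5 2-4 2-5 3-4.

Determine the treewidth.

2

A width-2 tree decomposition is:
Bags: B1 = {1, 3, 4}  B2 = {1, 2, 4}  B3 = {1, 2, 5}
Tree: B1–B2, B2–B3
Each bag holds 3 vertices, so the decomposition has width 2, which upper-bounds the treewidth. The edges 1–3–4–2–5–1 form a cycle, so G is not a tree and its treewidth is at least 2. Therefore the treewidth is 2.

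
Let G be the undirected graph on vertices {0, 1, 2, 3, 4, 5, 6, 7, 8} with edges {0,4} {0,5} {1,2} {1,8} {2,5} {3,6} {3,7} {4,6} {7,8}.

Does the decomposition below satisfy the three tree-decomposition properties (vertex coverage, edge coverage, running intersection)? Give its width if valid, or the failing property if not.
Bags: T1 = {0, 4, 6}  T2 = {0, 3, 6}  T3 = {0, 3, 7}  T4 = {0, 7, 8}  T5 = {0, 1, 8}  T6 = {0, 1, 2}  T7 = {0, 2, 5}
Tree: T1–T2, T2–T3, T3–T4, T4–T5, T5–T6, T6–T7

Yes; width 2.

Checking the three conditions: (i) the bags cover all of {0, 1, 2, 3, 4, 5, 6, 7, 8}; (ii) for each edge, some bag contains both endpoints; (iii) the bags containing any fixed vertex form a subtree. All hold, so the decomposition is valid with width 3 − 1 = 2.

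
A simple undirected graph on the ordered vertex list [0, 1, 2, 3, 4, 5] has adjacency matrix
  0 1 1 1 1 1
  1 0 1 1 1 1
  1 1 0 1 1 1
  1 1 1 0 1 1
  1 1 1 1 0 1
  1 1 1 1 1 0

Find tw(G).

A width-5 tree decomposition is:
Bags: B1 = {0, 1, 2, 3, 4, 5}
Tree: (single bag)
With just one bag of size 6, the width is 6 − 1 = 5, so tw(G) ≤ 5. Conversely, {0, 1, 2, 3, 4, 5} is a clique of size 6, and the vertices of any clique must share a bag in every tree decomposition; so some bag has ≥ 6 vertices and tw(G) ≥ 5. Combining the bounds, tw(G) = 5.

5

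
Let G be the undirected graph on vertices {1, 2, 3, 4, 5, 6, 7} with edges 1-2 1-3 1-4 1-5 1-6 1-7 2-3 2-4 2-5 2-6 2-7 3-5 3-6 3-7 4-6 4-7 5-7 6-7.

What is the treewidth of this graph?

A width-4 tree decomposition is:
Bags: B1 = {1, 2, 3, 6, 7}  B2 = {1, 2, 3, 5, 7}  B3 = {1, 2, 4, 6, 7}
Tree: B1–B2, B1–B3
The largest bag has 5 vertices, giving width 4; this decomposition certifies tw(G) ≤ 4. For the lower bound, the 5 vertices {1, 2, 3, 5, 7} are pairwise adjacent, and any tree decomposition puts a clique entirely inside one bag — forcing width ≥ 4. Combining the bounds, tw(G) = 4.

4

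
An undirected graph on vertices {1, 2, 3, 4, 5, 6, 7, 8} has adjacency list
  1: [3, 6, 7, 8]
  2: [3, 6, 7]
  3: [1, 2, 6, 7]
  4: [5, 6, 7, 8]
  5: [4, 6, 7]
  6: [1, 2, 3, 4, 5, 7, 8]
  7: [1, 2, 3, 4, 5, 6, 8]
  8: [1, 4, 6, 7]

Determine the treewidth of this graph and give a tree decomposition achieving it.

Every bag has size at most 4, so the width is 4 − 1 = 3 and tw(G) ≤ 3. On the other hand G contains the 4-clique {1, 6, 7, 8}. A clique must lie in a single bag of any decomposition, so no decomposition can have width below 3. Therefore the treewidth is 3.

Treewidth 3.
One optimal decomposition is:
Bags: B1 = {1, 3, 6, 7}  B2 = {1, 6, 7, 8}  B3 = {4, 6, 7, 8}  B4 = {2, 3, 6, 7}  B5 = {4, 5, 6, 7}
Tree: B1–B2, B2–B3, B1–B4, B3–B5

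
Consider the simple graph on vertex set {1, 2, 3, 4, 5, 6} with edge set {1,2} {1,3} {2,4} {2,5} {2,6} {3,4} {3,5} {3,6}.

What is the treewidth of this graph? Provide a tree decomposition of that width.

Treewidth 2.
One such decomposition:
Bags: B1 = {2, 3, 6}  B2 = {2, 3, 5}  B3 = {2, 3, 4}  B4 = {1, 2, 3}
Tree: B1–B2, B2–B3, B3–B4

The largest bag has 3 vertices, giving width 2; this decomposition certifies tw(G) ≤ 2. For the lower bound, G contains the cycle 2–6–3–5–2, so G is not a forest; only forests have treewidth ≤ 1, hence tw(G) ≥ 2. Combining the bounds, tw(G) = 2.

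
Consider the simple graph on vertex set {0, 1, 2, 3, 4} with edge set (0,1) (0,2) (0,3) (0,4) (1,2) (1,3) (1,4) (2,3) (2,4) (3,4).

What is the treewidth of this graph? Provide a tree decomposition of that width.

A single bag containing all 5 vertices is trivially a valid decomposition of width 4. On the other hand G contains the 5-clique {0, 1, 2, 3, 4}. A clique must lie in a single bag of any decomposition, so no decomposition can have width below 4. Therefore the treewidth is 4.

Treewidth 4.
One optimal decomposition is:
Bags: B1 = {0, 1, 2, 3, 4}
Tree: (single bag)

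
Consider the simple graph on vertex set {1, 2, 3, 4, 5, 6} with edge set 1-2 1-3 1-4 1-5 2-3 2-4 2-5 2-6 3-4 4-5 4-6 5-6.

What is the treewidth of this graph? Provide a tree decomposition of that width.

Treewidth 3.
Bags: B1 = {1, 2, 4, 5}  B2 = {2, 4, 5, 6}  B3 = {1, 2, 3, 4}
Tree: B1–B2, B1–B3

Every bag has size at most 4, so the width is 4 − 1 = 3 and tw(G) ≤ 3. On the other hand G contains the 4-clique {1, 2, 3, 4}. A clique must lie in a single bag of any decomposition, so no decomposition can have width below 3. Hence tw(G) = 3 exactly.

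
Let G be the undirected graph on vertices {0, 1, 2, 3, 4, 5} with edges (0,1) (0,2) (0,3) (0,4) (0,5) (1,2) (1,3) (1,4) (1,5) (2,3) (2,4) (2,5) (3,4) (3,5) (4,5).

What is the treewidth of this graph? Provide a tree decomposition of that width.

A single bag containing all 6 vertices is trivially a valid decomposition of width 5. On the other hand G contains the 6-clique {0, 1, 2, 3, 4, 5}. A clique must lie in a single bag of any decomposition, so no decomposition can have width below 5. Combining the bounds, tw(G) = 5.

Treewidth 5.
One optimal decomposition is:
Bags: B1 = {0, 1, 2, 3, 4, 5}
Tree: (single bag)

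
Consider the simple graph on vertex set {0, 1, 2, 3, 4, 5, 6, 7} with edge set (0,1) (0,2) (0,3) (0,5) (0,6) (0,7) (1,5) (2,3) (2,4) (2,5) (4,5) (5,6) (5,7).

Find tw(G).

2

A width-2 tree decomposition is:
Bags: B1 = {0, 5, 7}  B2 = {0, 2, 5}  B3 = {0, 2, 3}  B4 = {0, 1, 5}  B5 = {0, 5, 6}  B6 = {2, 4, 5}
Tree: B1–B2, B2–B3, B1–B4, B4–B5, B2–B6
The largest bag has 3 vertices, giving width 2; this decomposition certifies tw(G) ≤ 2. On the other hand G contains the 3-clique {0, 2, 3}. A clique must lie in a single bag of any decomposition, so no decomposition can have width below 2. The upper and lower bounds meet at 2, so that is the treewidth.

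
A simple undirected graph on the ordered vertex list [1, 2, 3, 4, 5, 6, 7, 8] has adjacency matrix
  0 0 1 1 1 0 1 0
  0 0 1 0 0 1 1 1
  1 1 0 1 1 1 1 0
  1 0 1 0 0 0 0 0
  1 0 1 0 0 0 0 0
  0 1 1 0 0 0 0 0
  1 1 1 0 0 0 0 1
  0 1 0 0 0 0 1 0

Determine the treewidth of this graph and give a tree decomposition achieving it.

Every bag has size at most 3, so the width is 3 − 1 = 2 and tw(G) ≤ 2. For the lower bound, the 3 vertices {2, 7, 8} are pairwise adjacent, and any tree decomposition puts a clique entirely inside one bag — forcing width ≥ 2. The upper and lower bounds meet at 2, so that is the treewidth.

Treewidth 2.
One optimal decomposition is:
Bags: B1 = {2, 3, 6}  B2 = {2, 3, 7}  B3 = {1, 3, 7}  B4 = {2, 7, 8}  B5 = {1, 3, 5}  B6 = {1, 3, 4}
Tree: B1–B2, B2–B3, B2–B4, B3–B5, B5–B6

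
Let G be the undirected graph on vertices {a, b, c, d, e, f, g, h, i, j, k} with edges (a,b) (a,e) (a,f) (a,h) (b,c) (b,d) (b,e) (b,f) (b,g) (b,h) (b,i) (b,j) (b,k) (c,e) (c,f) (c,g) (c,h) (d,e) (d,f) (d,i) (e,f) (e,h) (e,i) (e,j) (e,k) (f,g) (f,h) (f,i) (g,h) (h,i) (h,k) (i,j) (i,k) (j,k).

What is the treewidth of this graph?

A width-4 tree decomposition is:
Bags: B1 = {b, e, f, h, i}  B2 = {b, c, e, f, h}  B3 = {b, e, h, i, k}  B4 = {b, c, f, g, h}  B5 = {a, b, e, f, h}  B6 = {b, e, i, j, k}  B7 = {b, d, e, f, i}
Tree: B1–B2, B1–B3, B2–B4, B1–B5, B3–B6, B1–B7
Every bag has size at most 5, so the width is 5 − 1 = 4 and tw(G) ≤ 4. Conversely, {b, c, f, g, h} is a clique of size 5, and the vertices of any clique must share a bag in every tree decomposition; so some bag has ≥ 5 vertices and tw(G) ≥ 4. Hence tw(G) = 4 exactly.

4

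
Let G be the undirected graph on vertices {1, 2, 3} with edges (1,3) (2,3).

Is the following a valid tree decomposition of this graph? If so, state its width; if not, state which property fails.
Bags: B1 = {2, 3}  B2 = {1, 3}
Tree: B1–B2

Vertex coverage: the bags together contain {1, 2, 3}, the full vertex set. Edge coverage: each edge of G has both endpoints in at least one bag. Running intersection: for every vertex, the bags containing it form a connected subtree. All three properties hold, so this is a valid tree decomposition of width max|bag| − 1 = 1, and hence tw(G) ≤ 1.

Yes; width 1.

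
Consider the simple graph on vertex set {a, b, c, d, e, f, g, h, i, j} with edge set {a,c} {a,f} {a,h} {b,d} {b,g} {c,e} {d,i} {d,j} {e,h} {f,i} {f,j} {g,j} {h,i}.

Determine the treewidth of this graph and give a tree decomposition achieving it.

Treewidth 2.
One optimal decomposition is:
Bags: B1 = {b, d, g}  B2 = {d, g, j}  B3 = {d, i, j}  B4 = {f, i, j}  B5 = {f, h, i}  B6 = {a, f, h}  B7 = {a, e, h}  B8 = {a, c, e}
Tree: B1–B2, B2–B3, B3–B4, B4–B5, B5–B6, B6–B7, B7–B8

Every bag has size at most 3, so the width is 3 − 1 = 2 and tw(G) ≤ 2. For the lower bound, G contains the cycle b–g–j–d–b, so G is not a forest; only forests have treewidth ≤ 1, hence tw(G) ≥ 2. Combining the bounds, tw(G) = 2.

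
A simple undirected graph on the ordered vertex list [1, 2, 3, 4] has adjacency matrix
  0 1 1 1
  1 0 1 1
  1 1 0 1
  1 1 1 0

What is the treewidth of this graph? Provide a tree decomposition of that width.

Treewidth 3.
One optimal decomposition is:
Bags: B1 = {1, 2, 3, 4}
Tree: (single bag)

With just one bag of size 4, the width is 4 − 1 = 3, so tw(G) ≤ 3. For the lower bound, the 4 vertices {1, 2, 3, 4} are pairwise adjacent, and any tree decomposition puts a clique entirely inside one bag — forcing width ≥ 3. Combining the bounds, tw(G) = 3.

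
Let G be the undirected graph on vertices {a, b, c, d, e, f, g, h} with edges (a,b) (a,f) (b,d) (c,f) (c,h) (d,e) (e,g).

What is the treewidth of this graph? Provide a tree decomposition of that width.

Every bag has size at most 2, so the width is 2 − 1 = 1 and tw(G) ≤ 1. Any graph with an edge has treewidth ≥ 1, and G has the edge h–c. Therefore the treewidth is 1.

Treewidth 1.
One optimal decomposition is:
Bags: B1 = {c, h}  B2 = {c, f}  B3 = {a, f}  B4 = {a, b}  B5 = {b, d}  B6 = {d, e}  B7 = {e, g}
Tree: B1–B2, B2–B3, B3–B4, B4–B5, B5–B6, B6–B7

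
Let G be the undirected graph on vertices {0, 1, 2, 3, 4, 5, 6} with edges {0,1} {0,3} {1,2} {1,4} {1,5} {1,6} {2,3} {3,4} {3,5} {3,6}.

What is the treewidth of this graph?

A width-2 tree decomposition is:
Bags: B1 = {1, 3, 4}  B2 = {1, 3, 6}  B3 = {0, 1, 3}  B4 = {1, 2, 3}  B5 = {1, 3, 5}
Tree: B1–B2, B2–B3, B3–B4, B4–B5
Each bag holds 3 vertices, so the decomposition has width 2, which upper-bounds the treewidth. Since 1–4–3–6–1 is a cycle in G, G is not acyclic. Forests are exactly the graphs of treewidth ≤ 1, so tw(G) ≥ 2. Hence tw(G) = 2 exactly.

2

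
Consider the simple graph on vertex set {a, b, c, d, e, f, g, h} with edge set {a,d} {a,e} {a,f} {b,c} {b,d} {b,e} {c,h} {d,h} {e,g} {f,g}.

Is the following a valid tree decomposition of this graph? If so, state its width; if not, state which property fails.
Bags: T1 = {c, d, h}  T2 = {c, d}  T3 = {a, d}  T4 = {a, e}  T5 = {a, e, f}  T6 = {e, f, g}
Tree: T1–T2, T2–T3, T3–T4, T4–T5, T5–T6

A tree decomposition must satisfy three properties: every vertex lies in some bag; for every edge, both endpoints lie together in some bag; and for every vertex, the bags containing it form a connected subtree. Here vertex b appears in no bag, so the decomposition is invalid.

No — vertex b appears in no bag.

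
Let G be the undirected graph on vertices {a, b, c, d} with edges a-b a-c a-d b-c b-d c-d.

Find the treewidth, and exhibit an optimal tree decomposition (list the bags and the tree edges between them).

Treewidth 3.
Bags: B1 = {a, b, c, d}
Tree: (single bag)

With just one bag of size 4, the width is 4 − 1 = 3, so tw(G) ≤ 3. On the other hand G contains the 4-clique {a, b, c, d}. A clique must lie in a single bag of any decomposition, so no decomposition can have width below 3. Hence tw(G) = 3 exactly.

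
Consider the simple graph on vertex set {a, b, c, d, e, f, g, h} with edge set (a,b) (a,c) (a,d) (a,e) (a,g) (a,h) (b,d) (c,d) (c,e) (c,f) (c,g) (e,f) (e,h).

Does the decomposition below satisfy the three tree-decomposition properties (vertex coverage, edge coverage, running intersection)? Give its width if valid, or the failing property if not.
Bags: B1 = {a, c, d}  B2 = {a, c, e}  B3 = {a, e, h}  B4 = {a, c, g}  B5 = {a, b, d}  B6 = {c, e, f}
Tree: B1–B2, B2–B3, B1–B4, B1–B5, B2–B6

Yes; width 2.

Vertex coverage: the bags together contain {a, b, c, d, e, f, g, h}, the full vertex set. Edge coverage: each edge of G has both endpoints in at least one bag. Running intersection: for every vertex, the bags containing it form a connected subtree. All three properties hold, so this is a valid tree decomposition of width max|bag| − 1 = 2, and hence tw(G) ≤ 2.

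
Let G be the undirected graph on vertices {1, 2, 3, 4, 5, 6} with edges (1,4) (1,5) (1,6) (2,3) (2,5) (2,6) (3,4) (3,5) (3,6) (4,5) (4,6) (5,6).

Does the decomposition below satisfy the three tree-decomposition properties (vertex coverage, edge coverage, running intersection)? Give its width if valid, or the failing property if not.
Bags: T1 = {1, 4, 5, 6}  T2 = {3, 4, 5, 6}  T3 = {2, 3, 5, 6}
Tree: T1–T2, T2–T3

Yes; width 3.

Checking the three conditions: (i) the bags cover all of {1, 2, 3, 4, 5, 6}; (ii) for each edge, some bag contains both endpoints; (iii) the bags containing any fixed vertex form a subtree. All hold, so the decomposition is valid with width 4 − 1 = 3.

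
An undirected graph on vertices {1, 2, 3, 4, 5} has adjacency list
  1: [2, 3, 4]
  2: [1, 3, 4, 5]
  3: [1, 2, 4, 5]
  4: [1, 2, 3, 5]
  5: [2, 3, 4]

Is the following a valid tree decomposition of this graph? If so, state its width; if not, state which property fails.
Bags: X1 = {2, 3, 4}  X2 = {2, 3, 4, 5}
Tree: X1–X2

No — vertex 1 appears in no bag.

A tree decomposition must satisfy three properties: every vertex lies in some bag; for every edge, both endpoints lie together in some bag; and for every vertex, the bags containing it form a connected subtree. Here vertex 1 appears in no bag, so the decomposition is invalid.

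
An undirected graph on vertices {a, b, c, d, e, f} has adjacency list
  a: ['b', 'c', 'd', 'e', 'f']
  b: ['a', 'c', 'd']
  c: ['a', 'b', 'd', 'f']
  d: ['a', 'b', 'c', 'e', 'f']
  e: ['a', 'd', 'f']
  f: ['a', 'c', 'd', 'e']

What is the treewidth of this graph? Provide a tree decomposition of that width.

Treewidth 3.
One optimal decomposition is:
Bags: B1 = {a, b, c, d}  B2 = {a, c, d, f}  B3 = {a, d, e, f}
Tree: B1–B2, B2–B3

Every bag has size at most 4, so the width is 4 − 1 = 3 and tw(G) ≤ 3. On the other hand G contains the 4-clique {a, d, e, f}. A clique must lie in a single bag of any decomposition, so no decomposition can have width below 3. Therefore the treewidth is 3.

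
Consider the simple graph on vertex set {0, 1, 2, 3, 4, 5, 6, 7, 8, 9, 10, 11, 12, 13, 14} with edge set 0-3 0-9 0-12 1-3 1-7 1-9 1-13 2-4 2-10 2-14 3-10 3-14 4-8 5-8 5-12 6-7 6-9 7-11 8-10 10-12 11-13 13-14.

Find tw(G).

3

A width-3 tree decomposition is:
Bags: B1 = {2, 4, 5, 8}  B2 = {2, 5, 8, 10}  B3 = {2, 5, 10, 12}  B4 = {2, 10, 12, 14}  B5 = {3, 10, 12, 14}  B6 = {0, 3, 12, 14}  B7 = {0, 3, 13, 14}  B8 = {0, 1, 3, 13}  B9 = {0, 1, 9, 13}  B10 = {1, 9, 11, 13}  B11 = {1, 7, 9, 11}  B12 = {6, 7, 9, 11}
Tree: B1–B2, B2–B3, B3–B4, B4–B5, B5–B6, B6–B7, B7–B8, B8–B9, B9–B10, B10–B11, B11–B12
Each bag holds 4 vertices, so the decomposition has width 3, which upper-bounds the treewidth. For the lower bound: the 4 vertex sets {4,5,8}, {2}, {10}, {0,3,12,14} are disjoint, each induces a connected subgraph, and every pair is joined by at least one edge of G. Contracting each set to a single vertex therefore yields K_{4} as a minor, and since treewidth is minor-monotone, tw(G) ≥ tw(K_{4}) = 3. Hence tw(G) = 3 exactly.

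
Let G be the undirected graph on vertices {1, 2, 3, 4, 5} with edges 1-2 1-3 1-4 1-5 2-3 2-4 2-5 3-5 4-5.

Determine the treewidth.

A width-3 tree decomposition is:
Bags: B1 = {1, 2, 3, 5}  B2 = {1, 2, 4, 5}
Tree: B1–B2
Every bag has size at most 4, so the width is 4 − 1 = 3 and tw(G) ≤ 3. Conversely, {1, 2, 3, 5} is a clique of size 4, and the vertices of any clique must share a bag in every tree decomposition; so some bag has ≥ 4 vertices and tw(G) ≥ 3. The upper and lower bounds meet at 3, so that is the treewidth.

3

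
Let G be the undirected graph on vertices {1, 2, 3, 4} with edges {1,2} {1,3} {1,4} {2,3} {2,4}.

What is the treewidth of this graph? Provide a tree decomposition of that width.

Treewidth 2.
One such decomposition:
Bags: B1 = {1, 2, 3}  B2 = {1, 2, 4}
Tree: B1–B2

Every bag has size at most 3, so the width is 3 − 1 = 2 and tw(G) ≤ 2. On the other hand G contains the 3-clique {1, 2, 3}. A clique must lie in a single bag of any decomposition, so no decomposition can have width below 2. Combining the bounds, tw(G) = 2.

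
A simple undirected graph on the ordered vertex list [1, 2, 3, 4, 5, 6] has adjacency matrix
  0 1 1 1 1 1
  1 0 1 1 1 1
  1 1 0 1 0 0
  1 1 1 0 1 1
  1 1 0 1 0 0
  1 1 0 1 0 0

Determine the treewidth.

3

A width-3 tree decomposition is:
Bags: B1 = {1, 2, 3, 4}  B2 = {1, 2, 4, 6}  B3 = {1, 2, 4, 5}
Tree: B1–B2, B1–B3
The largest bag has 4 vertices, giving width 3; this decomposition certifies tw(G) ≤ 3. On the other hand G contains the 4-clique {1, 2, 3, 4}. A clique must lie in a single bag of any decomposition, so no decomposition can have width below 3. Hence tw(G) = 3 exactly.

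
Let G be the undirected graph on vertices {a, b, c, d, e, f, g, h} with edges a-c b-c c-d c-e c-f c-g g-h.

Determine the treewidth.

1

A width-1 tree decomposition is:
Bags: B1 = {c, e}  B2 = {c, d}  B3 = {b, c}  B4 = {a, c}  B5 = {c, g}  B6 = {g, h}  B7 = {c, f}
Tree: B1–B2, B2–B3, B1–B4, B3–B5, B5–B6, B1–B7
The largest bag has 2 vertices, giving width 1; this decomposition certifies tw(G) ≤ 1. Any graph with an edge has treewidth ≥ 1, and G has the edge e–c. Therefore the treewidth is 1.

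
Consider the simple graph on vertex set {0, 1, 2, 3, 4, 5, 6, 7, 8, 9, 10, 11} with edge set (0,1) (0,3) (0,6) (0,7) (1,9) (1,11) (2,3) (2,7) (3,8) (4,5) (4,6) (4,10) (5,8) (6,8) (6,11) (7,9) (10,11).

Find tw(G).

A width-3 tree decomposition is:
Bags: B1 = {2, 3, 7, 9}  B2 = {0, 3, 7, 9}  B3 = {0, 1, 3, 9}  B4 = {0, 1, 3, 8}  B5 = {0, 1, 6, 8}  B6 = {1, 6, 8, 11}  B7 = {5, 6, 8, 11}  B8 = {4, 5, 6, 11}  B9 = {4, 5, 10, 11}
Tree: B1–B2, B2–B3, B3–B4, B4–B5, B5–B6, B6–B7, B7–B8, B8–B9
Each bag holds 4 vertices, so the decomposition has width 3, which upper-bounds the treewidth. For the lower bound: the 4 vertex sets {2,7,9}, {3}, {0}, {1,6,8,11} are disjoint, each induces a connected subgraph, and every pair is joined by at least one edge of G. Contracting each set to a single vertex therefore yields K_{4} as a minor, and since treewidth is minor-monotone, tw(G) ≥ tw(K_{4}) = 3. Combining the bounds, tw(G) = 3.

3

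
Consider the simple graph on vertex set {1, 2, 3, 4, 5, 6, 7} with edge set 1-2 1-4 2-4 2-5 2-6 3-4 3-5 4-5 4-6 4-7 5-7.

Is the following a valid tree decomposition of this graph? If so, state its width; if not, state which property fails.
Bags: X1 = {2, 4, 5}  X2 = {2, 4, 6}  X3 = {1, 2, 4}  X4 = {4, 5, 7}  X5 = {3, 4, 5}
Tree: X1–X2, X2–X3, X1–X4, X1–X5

Vertex coverage: the bags together contain {1, 2, 3, 4, 5, 6, 7}, the full vertex set. Edge coverage: each edge of G has both endpoints in at least one bag. Running intersection: for every vertex, the bags containing it form a connected subtree. All three properties hold, so this is a valid tree decomposition of width max|bag| − 1 = 2, and hence tw(G) ≤ 2.

Yes; width 2.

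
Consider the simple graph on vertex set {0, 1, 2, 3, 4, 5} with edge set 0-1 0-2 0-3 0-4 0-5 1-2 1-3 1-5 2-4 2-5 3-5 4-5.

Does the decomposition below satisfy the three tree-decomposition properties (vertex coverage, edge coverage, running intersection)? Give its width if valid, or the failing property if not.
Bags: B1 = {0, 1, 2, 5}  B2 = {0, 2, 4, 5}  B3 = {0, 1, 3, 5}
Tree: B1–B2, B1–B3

Checking the three conditions: (i) the bags cover all of {0, 1, 2, 3, 4, 5}; (ii) for each edge, some bag contains both endpoints; (iii) the bags containing any fixed vertex form a subtree. All hold, so the decomposition is valid with width 4 − 1 = 3.

Yes; width 3.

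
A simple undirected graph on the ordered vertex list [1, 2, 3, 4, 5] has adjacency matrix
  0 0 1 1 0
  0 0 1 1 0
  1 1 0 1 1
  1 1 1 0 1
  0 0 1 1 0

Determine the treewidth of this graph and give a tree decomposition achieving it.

The largest bag has 3 vertices, giving width 2; this decomposition certifies tw(G) ≤ 2. Conversely, {1, 3, 4} is a clique of size 3, and the vertices of any clique must share a bag in every tree decomposition; so some bag has ≥ 3 vertices and tw(G) ≥ 2. Combining the bounds, tw(G) = 2.

Treewidth 2.
Bags: B1 = {2, 3, 4}  B2 = {3, 4, 5}  B3 = {1, 3, 4}
Tree: B1–B2, B1–B3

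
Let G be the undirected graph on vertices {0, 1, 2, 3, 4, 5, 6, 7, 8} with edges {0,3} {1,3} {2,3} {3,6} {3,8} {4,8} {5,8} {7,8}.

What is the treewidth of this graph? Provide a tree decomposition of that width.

Treewidth 1.
One optimal decomposition is:
Bags: B1 = {7, 8}  B2 = {3, 8}  B3 = {5, 8}  B4 = {1, 3}  B5 = {3, 6}  B6 = {0, 3}  B7 = {2, 3}  B8 = {4, 8}
Tree: B1–B2, B1–B3, B2–B4, B2–B5, B5–B6, B5–B7, B1–B8

Each bag holds 2 vertices, so the decomposition has width 1, which upper-bounds the treewidth. G has an edge, so its treewidth is at least 1. Combining the bounds, tw(G) = 1.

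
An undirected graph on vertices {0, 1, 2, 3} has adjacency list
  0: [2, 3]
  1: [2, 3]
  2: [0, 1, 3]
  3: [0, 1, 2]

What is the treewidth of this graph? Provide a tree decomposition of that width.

Treewidth 2.
One optimal decomposition is:
Bags: B1 = {0, 2, 3}  B2 = {1, 2, 3}
Tree: B1–B2

Each bag holds 3 vertices, so the decomposition has width 2, which upper-bounds the treewidth. On the other hand G contains the 3-clique {0, 2, 3}. A clique must lie in a single bag of any decomposition, so no decomposition can have width below 2. Combining the bounds, tw(G) = 2.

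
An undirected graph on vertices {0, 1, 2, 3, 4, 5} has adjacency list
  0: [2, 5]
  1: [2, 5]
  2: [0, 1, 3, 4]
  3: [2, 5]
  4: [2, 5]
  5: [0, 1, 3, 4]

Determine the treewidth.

2

A width-2 tree decomposition is:
Bags: B1 = {2, 4, 5}  B2 = {1, 2, 5}  B3 = {0, 2, 5}  B4 = {2, 3, 5}
Tree: B1–B2, B2–B3, B3–B4
The largest bag has 3 vertices, giving width 2; this decomposition certifies tw(G) ≤ 2. Since 4–5–1–2–4 is a cycle in G, G is not acyclic. Forests are exactly the graphs of treewidth ≤ 1, so tw(G) ≥ 2. Therefore the treewidth is 2.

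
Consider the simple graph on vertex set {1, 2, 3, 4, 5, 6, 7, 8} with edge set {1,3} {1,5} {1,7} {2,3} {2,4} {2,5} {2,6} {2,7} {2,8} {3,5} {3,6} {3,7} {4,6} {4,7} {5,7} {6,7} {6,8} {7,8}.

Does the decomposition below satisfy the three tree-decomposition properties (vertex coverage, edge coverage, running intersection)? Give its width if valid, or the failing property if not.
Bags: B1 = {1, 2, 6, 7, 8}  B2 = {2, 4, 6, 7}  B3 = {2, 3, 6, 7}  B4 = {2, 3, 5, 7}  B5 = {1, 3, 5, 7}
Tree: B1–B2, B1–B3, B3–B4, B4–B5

No — bags containing vertex 1 are not connected in the tree.

A tree decomposition must satisfy three properties: every vertex lies in some bag; for every edge, both endpoints lie together in some bag; and for every vertex, the bags containing it form a connected subtree. Here bags containing vertex 1 are not connected in the tree, so the decomposition is invalid.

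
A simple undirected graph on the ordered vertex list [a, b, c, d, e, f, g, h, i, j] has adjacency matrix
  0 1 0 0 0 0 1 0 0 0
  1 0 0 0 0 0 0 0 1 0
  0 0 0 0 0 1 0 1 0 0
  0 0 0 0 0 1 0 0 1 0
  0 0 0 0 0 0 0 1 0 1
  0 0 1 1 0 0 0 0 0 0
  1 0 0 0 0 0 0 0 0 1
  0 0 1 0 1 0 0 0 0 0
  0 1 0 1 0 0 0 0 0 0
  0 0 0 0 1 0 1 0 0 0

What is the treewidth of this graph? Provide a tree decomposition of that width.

Each bag holds 3 vertices, so the decomposition has width 2, which upper-bounds the treewidth. For the lower bound, G contains the cycle i–d–f–c–h–e–j–g–a–b–i, so G is not a forest; only forests have treewidth ≤ 1, hence tw(G) ≥ 2. Hence tw(G) = 2 exactly.

Treewidth 2.
One such decomposition:
Bags: B1 = {d, f, i}  B2 = {c, f, i}  B3 = {c, h, i}  B4 = {e, h, i}  B5 = {e, i, j}  B6 = {g, i, j}  B7 = {a, g, i}  B8 = {a, b, i}
Tree: B1–B2, B2–B3, B3–B4, B4–B5, B5–B6, B6–B7, B7–B8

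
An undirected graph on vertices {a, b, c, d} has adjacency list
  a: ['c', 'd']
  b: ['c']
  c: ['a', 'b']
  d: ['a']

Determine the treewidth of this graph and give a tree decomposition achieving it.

The largest bag has 2 vertices, giving width 1; this decomposition certifies tw(G) ≤ 1. G has an edge, so its treewidth is at least 1. Therefore the treewidth is 1.

Treewidth 1.
Bags: B1 = {b, c}  B2 = {a, c}  B3 = {a, d}
Tree: B1–B2, B2–B3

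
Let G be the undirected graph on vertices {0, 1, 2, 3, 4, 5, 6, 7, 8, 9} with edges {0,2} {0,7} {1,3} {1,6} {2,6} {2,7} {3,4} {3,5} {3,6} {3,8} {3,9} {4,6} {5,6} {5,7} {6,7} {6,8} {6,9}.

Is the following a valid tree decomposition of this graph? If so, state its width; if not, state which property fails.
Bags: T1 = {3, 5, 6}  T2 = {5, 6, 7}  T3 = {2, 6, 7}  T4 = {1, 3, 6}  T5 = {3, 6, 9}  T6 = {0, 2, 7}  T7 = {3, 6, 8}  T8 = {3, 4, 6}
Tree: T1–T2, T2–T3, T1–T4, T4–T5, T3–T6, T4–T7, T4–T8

Yes; width 2.

Vertex coverage: the bags together contain {0, 1, 2, 3, 4, 5, 6, 7, 8, 9}, the full vertex set. Edge coverage: each edge of G has both endpoints in at least one bag. Running intersection: for every vertex, the bags containing it form a connected subtree. All three properties hold, so this is a valid tree decomposition of width max|bag| − 1 = 2, and hence tw(G) ≤ 2.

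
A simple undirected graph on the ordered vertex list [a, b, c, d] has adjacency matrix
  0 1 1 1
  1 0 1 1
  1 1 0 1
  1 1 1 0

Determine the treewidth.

A width-3 tree decomposition is:
Bags: B1 = {a, b, c, d}
Tree: (single bag)
With just one bag of size 4, the width is 4 − 1 = 3, so tw(G) ≤ 3. On the other hand G contains the 4-clique {a, b, c, d}. A clique must lie in a single bag of any decomposition, so no decomposition can have width below 3. Hence tw(G) = 3 exactly.

3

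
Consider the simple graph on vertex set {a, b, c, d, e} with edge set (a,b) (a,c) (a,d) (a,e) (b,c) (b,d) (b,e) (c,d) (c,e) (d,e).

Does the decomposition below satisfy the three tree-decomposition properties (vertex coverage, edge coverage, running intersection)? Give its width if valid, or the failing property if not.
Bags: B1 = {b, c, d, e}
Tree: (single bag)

No — vertex a appears in no bag.

A tree decomposition must satisfy three properties: every vertex lies in some bag; for every edge, both endpoints lie together in some bag; and for every vertex, the bags containing it form a connected subtree. Here vertex a appears in no bag, so the decomposition is invalid.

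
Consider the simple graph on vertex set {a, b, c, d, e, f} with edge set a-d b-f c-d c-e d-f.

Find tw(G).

A width-1 tree decomposition is:
Bags: B1 = {d, f}  B2 = {c, d}  B3 = {c, e}  B4 = {a, d}  B5 = {b, f}
Tree: B1–B2, B2–B3, B2–B4, B1–B5
The largest bag has 2 vertices, giving width 1; this decomposition certifies tw(G) ≤ 1. Any graph with an edge has treewidth ≥ 1, and G has the edge d–f. Therefore the treewidth is 1.

1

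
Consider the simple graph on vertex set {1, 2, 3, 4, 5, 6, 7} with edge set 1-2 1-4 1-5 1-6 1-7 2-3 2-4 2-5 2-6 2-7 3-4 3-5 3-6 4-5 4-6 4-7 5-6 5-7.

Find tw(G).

4

A width-4 tree decomposition is:
Bags: B1 = {1, 2, 4, 5, 6}  B2 = {1, 2, 4, 5, 7}  B3 = {2, 3, 4, 5, 6}
Tree: B1–B2, B1–B3
Each bag holds 5 vertices, so the decomposition has width 4, which upper-bounds the treewidth. On the other hand G contains the 5-clique {1, 2, 4, 5, 6}. A clique must lie in a single bag of any decomposition, so no decomposition can have width below 4. The upper and lower bounds meet at 4, so that is the treewidth.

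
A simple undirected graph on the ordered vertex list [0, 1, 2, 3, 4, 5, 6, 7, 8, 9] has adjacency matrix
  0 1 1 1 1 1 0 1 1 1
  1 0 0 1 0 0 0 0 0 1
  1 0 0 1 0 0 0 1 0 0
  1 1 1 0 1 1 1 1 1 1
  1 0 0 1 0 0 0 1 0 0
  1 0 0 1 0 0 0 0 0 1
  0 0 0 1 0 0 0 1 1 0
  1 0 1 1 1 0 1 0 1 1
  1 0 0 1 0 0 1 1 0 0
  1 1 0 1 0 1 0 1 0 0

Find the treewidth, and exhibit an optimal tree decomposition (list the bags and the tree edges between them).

Treewidth 3.
One optimal decomposition is:
Bags: B1 = {0, 3, 7, 9}  B2 = {0, 3, 5, 9}  B3 = {0, 3, 4, 7}  B4 = {0, 3, 7, 8}  B5 = {0, 1, 3, 9}  B6 = {3, 6, 7, 8}  B7 = {0, 2, 3, 7}
Tree: B1–B2, B1–B3, B3–B4, B1–B5, B4–B6, B1–B7

The largest bag has 4 vertices, giving width 3; this decomposition certifies tw(G) ≤ 3. Conversely, {0, 1, 3, 9} is a clique of size 4, and the vertices of any clique must share a bag in every tree decomposition; so some bag has ≥ 4 vertices and tw(G) ≥ 3. Therefore the treewidth is 3.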